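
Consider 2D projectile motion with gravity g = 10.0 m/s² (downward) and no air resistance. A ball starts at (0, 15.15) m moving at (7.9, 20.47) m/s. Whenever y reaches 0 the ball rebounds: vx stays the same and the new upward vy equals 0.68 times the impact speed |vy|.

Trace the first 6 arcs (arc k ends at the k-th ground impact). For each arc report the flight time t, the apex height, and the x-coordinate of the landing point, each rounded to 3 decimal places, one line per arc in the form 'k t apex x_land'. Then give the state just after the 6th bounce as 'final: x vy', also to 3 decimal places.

1 4.734 36.101 37.399
2 3.654 16.693 66.269
3 2.485 7.719 85.900
4 1.690 3.569 99.249
5 1.149 1.650 108.327
6 0.781 0.763 114.499
final: 114.499 2.657

Arc 1: start y=15.150, vy=20.470 → t=4.734, apex=36.101, x_land=37.399, impact vy=-26.870
  bounce: vy ← 0.68·26.870 = 18.272
Arc 2: start y=0.000, vy=18.272 → t=3.654, apex=16.693, x_land=66.269, impact vy=-18.272
  bounce: vy ← 0.68·18.272 = 12.425
Arc 3: start y=0.000, vy=12.425 → t=2.485, apex=7.719, x_land=85.900, impact vy=-12.425
  bounce: vy ← 0.68·12.425 = 8.449
Arc 4: start y=0.000, vy=8.449 → t=1.690, apex=3.569, x_land=99.249, impact vy=-8.449
  bounce: vy ← 0.68·8.449 = 5.745
Arc 5: start y=0.000, vy=5.745 → t=1.149, apex=1.650, x_land=108.327, impact vy=-5.745
  bounce: vy ← 0.68·5.745 = 3.907
Arc 6: start y=0.000, vy=3.907 → t=0.781, apex=0.763, x_land=114.499, impact vy=-3.907
  bounce: vy ← 0.68·3.907 = 2.657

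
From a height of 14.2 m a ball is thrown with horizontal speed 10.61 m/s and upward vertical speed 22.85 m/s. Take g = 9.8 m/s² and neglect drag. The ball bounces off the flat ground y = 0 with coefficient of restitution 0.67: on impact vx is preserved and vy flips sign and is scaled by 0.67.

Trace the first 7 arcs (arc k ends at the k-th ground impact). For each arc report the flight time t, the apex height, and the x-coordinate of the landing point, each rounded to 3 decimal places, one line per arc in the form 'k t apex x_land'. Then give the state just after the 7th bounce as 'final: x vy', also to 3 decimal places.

1 5.219 40.839 55.369
2 3.869 18.333 96.414
3 2.592 8.229 123.914
4 1.737 3.694 142.339
5 1.164 1.658 154.684
6 0.780 0.744 162.955
7 0.522 0.334 168.497
final: 168.497 1.715

Arc 1: start y=14.200, vy=22.850 → t=5.219, apex=40.839, x_land=55.369, impact vy=-28.292
  bounce: vy ← 0.67·28.292 = 18.956
Arc 2: start y=0.000, vy=18.956 → t=3.869, apex=18.333, x_land=96.414, impact vy=-18.956
  bounce: vy ← 0.67·18.956 = 12.700
Arc 3: start y=0.000, vy=12.700 → t=2.592, apex=8.229, x_land=123.914, impact vy=-12.700
  bounce: vy ← 0.67·12.700 = 8.509
Arc 4: start y=0.000, vy=8.509 → t=1.737, apex=3.694, x_land=142.339, impact vy=-8.509
  bounce: vy ← 0.67·8.509 = 5.701
Arc 5: start y=0.000, vy=5.701 → t=1.164, apex=1.658, x_land=154.684, impact vy=-5.701
  bounce: vy ← 0.67·5.701 = 3.820
Arc 6: start y=0.000, vy=3.820 → t=0.780, apex=0.744, x_land=162.955, impact vy=-3.820
  bounce: vy ← 0.67·3.820 = 2.559
Arc 7: start y=0.000, vy=2.559 → t=0.522, apex=0.334, x_land=168.497, impact vy=-2.559
  bounce: vy ← 0.67·2.559 = 1.715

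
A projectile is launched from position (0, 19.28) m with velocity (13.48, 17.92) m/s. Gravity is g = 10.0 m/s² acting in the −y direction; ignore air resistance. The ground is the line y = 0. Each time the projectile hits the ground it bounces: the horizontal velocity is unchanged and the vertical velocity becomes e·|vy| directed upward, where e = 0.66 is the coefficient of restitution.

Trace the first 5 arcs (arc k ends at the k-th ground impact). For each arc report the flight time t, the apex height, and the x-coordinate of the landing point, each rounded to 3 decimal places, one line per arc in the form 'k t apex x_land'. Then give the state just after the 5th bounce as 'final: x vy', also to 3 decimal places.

Arc 1: start y=19.280, vy=17.920 → t=4.450, apex=35.336, x_land=59.992, impact vy=-26.584
  bounce: vy ← 0.66·26.584 = 17.546
Arc 2: start y=0.000, vy=17.546 → t=3.509, apex=15.393, x_land=107.295, impact vy=-17.546
  bounce: vy ← 0.66·17.546 = 11.580
Arc 3: start y=0.000, vy=11.580 → t=2.316, apex=6.705, x_land=138.515, impact vy=-11.580
  bounce: vy ← 0.66·11.580 = 7.643
Arc 4: start y=0.000, vy=7.643 → t=1.529, apex=2.921, x_land=159.120, impact vy=-7.643
  bounce: vy ← 0.66·7.643 = 5.044
Arc 5: start y=0.000, vy=5.044 → t=1.009, apex=1.272, x_land=172.720, impact vy=-5.044
  bounce: vy ← 0.66·5.044 = 3.329

1 4.450 35.336 59.992
2 3.509 15.393 107.295
3 2.316 6.705 138.515
4 1.529 2.921 159.120
5 1.009 1.272 172.720
final: 172.720 3.329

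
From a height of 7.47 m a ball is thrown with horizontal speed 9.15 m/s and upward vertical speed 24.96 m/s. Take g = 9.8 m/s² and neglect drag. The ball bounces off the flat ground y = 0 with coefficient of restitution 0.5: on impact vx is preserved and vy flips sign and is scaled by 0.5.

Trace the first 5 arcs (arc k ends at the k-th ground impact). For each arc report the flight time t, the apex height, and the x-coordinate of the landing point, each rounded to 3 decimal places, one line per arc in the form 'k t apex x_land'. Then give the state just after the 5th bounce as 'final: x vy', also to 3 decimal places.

Arc 1: start y=7.470, vy=24.960 → t=5.377, apex=39.256, x_land=49.203, impact vy=-27.738
  bounce: vy ← 0.5·27.738 = 13.869
Arc 2: start y=0.000, vy=13.869 → t=2.830, apex=9.814, x_land=75.102, impact vy=-13.869
  bounce: vy ← 0.5·13.869 = 6.935
Arc 3: start y=0.000, vy=6.935 → t=1.415, apex=2.453, x_land=88.051, impact vy=-6.935
  bounce: vy ← 0.5·6.935 = 3.467
Arc 4: start y=0.000, vy=3.467 → t=0.708, apex=0.613, x_land=94.525, impact vy=-3.467
  bounce: vy ← 0.5·3.467 = 1.734
Arc 5: start y=0.000, vy=1.734 → t=0.354, apex=0.153, x_land=97.763, impact vy=-1.734
  bounce: vy ← 0.5·1.734 = 0.867

1 5.377 39.256 49.203
2 2.830 9.814 75.102
3 1.415 2.453 88.051
4 0.708 0.613 94.525
5 0.354 0.153 97.763
final: 97.763 0.867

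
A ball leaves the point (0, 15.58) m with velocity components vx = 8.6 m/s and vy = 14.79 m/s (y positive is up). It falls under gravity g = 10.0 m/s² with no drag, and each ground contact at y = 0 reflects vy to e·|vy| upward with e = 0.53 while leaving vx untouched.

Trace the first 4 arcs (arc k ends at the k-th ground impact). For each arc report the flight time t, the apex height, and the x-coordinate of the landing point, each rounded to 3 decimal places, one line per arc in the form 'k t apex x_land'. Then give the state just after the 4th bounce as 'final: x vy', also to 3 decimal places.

1 3.782 26.517 32.525
2 2.441 7.449 53.518
3 1.294 2.092 64.644
4 0.686 0.588 70.541
final: 70.541 1.817

Arc 1: start y=15.580, vy=14.790 → t=3.782, apex=26.517, x_land=32.525, impact vy=-23.029
  bounce: vy ← 0.53·23.029 = 12.205
Arc 2: start y=0.000, vy=12.205 → t=2.441, apex=7.449, x_land=53.518, impact vy=-12.205
  bounce: vy ← 0.53·12.205 = 6.469
Arc 3: start y=0.000, vy=6.469 → t=1.294, apex=2.092, x_land=64.644, impact vy=-6.469
  bounce: vy ← 0.53·6.469 = 3.429
Arc 4: start y=0.000, vy=3.429 → t=0.686, apex=0.588, x_land=70.541, impact vy=-3.429
  bounce: vy ← 0.53·3.429 = 1.817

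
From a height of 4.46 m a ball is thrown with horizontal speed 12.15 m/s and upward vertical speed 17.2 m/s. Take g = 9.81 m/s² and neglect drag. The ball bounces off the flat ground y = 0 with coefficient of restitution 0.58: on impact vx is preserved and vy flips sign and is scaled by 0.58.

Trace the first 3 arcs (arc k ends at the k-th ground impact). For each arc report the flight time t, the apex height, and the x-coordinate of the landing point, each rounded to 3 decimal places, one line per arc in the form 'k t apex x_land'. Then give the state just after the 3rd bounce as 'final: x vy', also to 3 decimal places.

1 3.749 19.538 45.552
2 2.315 6.573 73.682
3 1.343 2.211 89.997
final: 89.997 3.820

Arc 1: start y=4.460, vy=17.200 → t=3.749, apex=19.538, x_land=45.552, impact vy=-19.579
  bounce: vy ← 0.58·19.579 = 11.356
Arc 2: start y=0.000, vy=11.356 → t=2.315, apex=6.573, x_land=73.682, impact vy=-11.356
  bounce: vy ← 0.58·11.356 = 6.586
Arc 3: start y=0.000, vy=6.586 → t=1.343, apex=2.211, x_land=89.997, impact vy=-6.586
  bounce: vy ← 0.58·6.586 = 3.820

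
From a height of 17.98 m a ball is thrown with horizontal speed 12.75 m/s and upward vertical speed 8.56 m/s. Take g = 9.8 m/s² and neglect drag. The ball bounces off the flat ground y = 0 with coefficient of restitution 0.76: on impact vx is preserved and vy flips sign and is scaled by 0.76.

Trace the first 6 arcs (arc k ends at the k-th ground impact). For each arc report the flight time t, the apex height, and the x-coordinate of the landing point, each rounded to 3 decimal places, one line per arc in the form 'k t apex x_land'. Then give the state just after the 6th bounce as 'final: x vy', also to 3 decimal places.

Arc 1: start y=17.980, vy=8.560 → t=2.979, apex=21.718, x_land=37.979, impact vy=-20.632
  bounce: vy ← 0.76·20.632 = 15.680
Arc 2: start y=0.000, vy=15.680 → t=3.200, apex=12.545, x_land=78.780, impact vy=-15.680
  bounce: vy ← 0.76·15.680 = 11.917
Arc 3: start y=0.000, vy=11.917 → t=2.432, apex=7.246, x_land=109.789, impact vy=-11.917
  bounce: vy ← 0.76·11.917 = 9.057
Arc 4: start y=0.000, vy=9.057 → t=1.848, apex=4.185, x_land=133.356, impact vy=-9.057
  bounce: vy ← 0.76·9.057 = 6.883
Arc 5: start y=0.000, vy=6.883 → t=1.405, apex=2.417, x_land=151.266, impact vy=-6.883
  bounce: vy ← 0.76·6.883 = 5.231
Arc 6: start y=0.000, vy=5.231 → t=1.068, apex=1.396, x_land=164.878, impact vy=-5.231
  bounce: vy ← 0.76·5.231 = 3.976

1 2.979 21.718 37.979
2 3.200 12.545 78.780
3 2.432 7.246 109.789
4 1.848 4.185 133.356
5 1.405 2.417 151.266
6 1.068 1.396 164.878
final: 164.878 3.976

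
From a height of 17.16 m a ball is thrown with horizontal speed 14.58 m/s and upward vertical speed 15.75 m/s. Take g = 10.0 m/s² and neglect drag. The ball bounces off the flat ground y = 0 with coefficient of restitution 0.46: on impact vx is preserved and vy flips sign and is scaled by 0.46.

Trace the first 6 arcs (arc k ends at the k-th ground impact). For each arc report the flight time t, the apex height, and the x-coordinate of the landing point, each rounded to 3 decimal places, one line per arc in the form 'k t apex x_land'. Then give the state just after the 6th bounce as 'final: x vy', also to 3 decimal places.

Arc 1: start y=17.160, vy=15.750 → t=4.007, apex=29.563, x_land=58.416, impact vy=-24.316
  bounce: vy ← 0.46·24.316 = 11.185
Arc 2: start y=0.000, vy=11.185 → t=2.237, apex=6.256, x_land=91.032, impact vy=-11.185
  bounce: vy ← 0.46·11.185 = 5.145
Arc 3: start y=0.000, vy=5.145 → t=1.029, apex=1.324, x_land=106.036, impact vy=-5.145
  bounce: vy ← 0.46·5.145 = 2.367
Arc 4: start y=0.000, vy=2.367 → t=0.473, apex=0.280, x_land=112.938, impact vy=-2.367
  bounce: vy ← 0.46·2.367 = 1.089
Arc 5: start y=0.000, vy=1.089 → t=0.218, apex=0.059, x_land=116.112, impact vy=-1.089
  bounce: vy ← 0.46·1.089 = 0.501
Arc 6: start y=0.000, vy=0.501 → t=0.100, apex=0.013, x_land=117.573, impact vy=-0.501
  bounce: vy ← 0.46·0.501 = 0.230

1 4.007 29.563 58.416
2 2.237 6.256 91.032
3 1.029 1.324 106.036
4 0.473 0.280 112.938
5 0.218 0.059 116.112
6 0.100 0.013 117.573
final: 117.573 0.230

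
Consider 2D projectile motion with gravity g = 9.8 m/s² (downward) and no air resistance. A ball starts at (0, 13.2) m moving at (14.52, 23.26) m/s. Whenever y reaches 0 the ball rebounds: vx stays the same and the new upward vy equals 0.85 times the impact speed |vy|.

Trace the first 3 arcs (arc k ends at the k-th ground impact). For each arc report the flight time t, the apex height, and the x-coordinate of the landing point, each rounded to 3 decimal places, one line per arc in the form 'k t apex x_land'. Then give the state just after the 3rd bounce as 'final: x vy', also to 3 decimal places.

Arc 1: start y=13.200, vy=23.260 → t=5.259, apex=40.803, x_land=76.363, impact vy=-28.280
  bounce: vy ← 0.85·28.280 = 24.038
Arc 2: start y=0.000, vy=24.038 → t=4.906, apex=29.480, x_land=147.594, impact vy=-24.038
  bounce: vy ← 0.85·24.038 = 20.432
Arc 3: start y=0.000, vy=20.432 → t=4.170, apex=21.300, x_land=208.139, impact vy=-20.432
  bounce: vy ← 0.85·20.432 = 17.367

1 5.259 40.803 76.363
2 4.906 29.480 147.594
3 4.170 21.300 208.139
final: 208.139 17.367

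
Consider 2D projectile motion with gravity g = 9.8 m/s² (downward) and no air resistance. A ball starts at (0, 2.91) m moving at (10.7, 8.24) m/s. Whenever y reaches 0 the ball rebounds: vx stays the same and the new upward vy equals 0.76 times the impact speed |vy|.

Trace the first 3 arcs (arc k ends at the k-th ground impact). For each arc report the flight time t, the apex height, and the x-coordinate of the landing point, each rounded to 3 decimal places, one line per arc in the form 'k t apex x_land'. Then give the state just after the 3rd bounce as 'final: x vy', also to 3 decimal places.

Arc 1: start y=2.910, vy=8.240 → t=1.981, apex=6.374, x_land=21.201, impact vy=-11.177
  bounce: vy ← 0.76·11.177 = 8.495
Arc 2: start y=0.000, vy=8.495 → t=1.734, apex=3.682, x_land=39.750, impact vy=-8.495
  bounce: vy ← 0.76·8.495 = 6.456
Arc 3: start y=0.000, vy=6.456 → t=1.318, apex=2.127, x_land=53.848, impact vy=-6.456
  bounce: vy ← 0.76·6.456 = 4.907

1 1.981 6.374 21.201
2 1.734 3.682 39.750
3 1.318 2.127 53.848
final: 53.848 4.907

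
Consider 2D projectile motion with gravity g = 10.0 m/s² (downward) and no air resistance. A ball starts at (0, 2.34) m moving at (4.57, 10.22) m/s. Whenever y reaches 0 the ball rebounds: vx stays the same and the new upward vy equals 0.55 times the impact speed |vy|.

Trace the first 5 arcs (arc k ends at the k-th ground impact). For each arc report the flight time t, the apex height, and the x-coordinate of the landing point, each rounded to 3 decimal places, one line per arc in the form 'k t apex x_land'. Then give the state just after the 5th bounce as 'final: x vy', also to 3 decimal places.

1 2.252 7.562 10.291
2 1.353 2.288 16.473
3 0.744 0.692 19.874
4 0.409 0.209 21.744
5 0.225 0.063 22.772
final: 22.772 0.619

Arc 1: start y=2.340, vy=10.220 → t=2.252, apex=7.562, x_land=10.291, impact vy=-12.298
  bounce: vy ← 0.55·12.298 = 6.764
Arc 2: start y=0.000, vy=6.764 → t=1.353, apex=2.288, x_land=16.473, impact vy=-6.764
  bounce: vy ← 0.55·6.764 = 3.720
Arc 3: start y=0.000, vy=3.720 → t=0.744, apex=0.692, x_land=19.874, impact vy=-3.720
  bounce: vy ← 0.55·3.720 = 2.046
Arc 4: start y=0.000, vy=2.046 → t=0.409, apex=0.209, x_land=21.744, impact vy=-2.046
  bounce: vy ← 0.55·2.046 = 1.125
Arc 5: start y=0.000, vy=1.125 → t=0.225, apex=0.063, x_land=22.772, impact vy=-1.125
  bounce: vy ← 0.55·1.125 = 0.619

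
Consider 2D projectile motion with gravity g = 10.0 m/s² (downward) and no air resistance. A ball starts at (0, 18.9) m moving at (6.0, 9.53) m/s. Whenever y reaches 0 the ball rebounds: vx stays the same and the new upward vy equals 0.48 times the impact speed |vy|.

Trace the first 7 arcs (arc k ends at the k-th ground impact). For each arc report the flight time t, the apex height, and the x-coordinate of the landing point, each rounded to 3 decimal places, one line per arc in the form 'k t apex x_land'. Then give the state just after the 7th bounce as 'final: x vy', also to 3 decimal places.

1 3.118 23.441 18.709
2 2.079 5.401 31.181
3 0.998 1.244 37.167
4 0.479 0.287 40.041
5 0.230 0.066 41.420
6 0.110 0.015 42.082
7 0.053 0.004 42.400
final: 42.400 0.127

Arc 1: start y=18.900, vy=9.530 → t=3.118, apex=23.441, x_land=18.709, impact vy=-21.652
  bounce: vy ← 0.48·21.652 = 10.393
Arc 2: start y=0.000, vy=10.393 → t=2.079, apex=5.401, x_land=31.181, impact vy=-10.393
  bounce: vy ← 0.48·10.393 = 4.989
Arc 3: start y=0.000, vy=4.989 → t=0.998, apex=1.244, x_land=37.167, impact vy=-4.989
  bounce: vy ← 0.48·4.989 = 2.395
Arc 4: start y=0.000, vy=2.395 → t=0.479, apex=0.287, x_land=40.041, impact vy=-2.395
  bounce: vy ← 0.48·2.395 = 1.149
Arc 5: start y=0.000, vy=1.149 → t=0.230, apex=0.066, x_land=41.420, impact vy=-1.149
  bounce: vy ← 0.48·1.149 = 0.552
Arc 6: start y=0.000, vy=0.552 → t=0.110, apex=0.015, x_land=42.082, impact vy=-0.552
  bounce: vy ← 0.48·0.552 = 0.265
Arc 7: start y=0.000, vy=0.265 → t=0.053, apex=0.004, x_land=42.400, impact vy=-0.265
  bounce: vy ← 0.48·0.265 = 0.127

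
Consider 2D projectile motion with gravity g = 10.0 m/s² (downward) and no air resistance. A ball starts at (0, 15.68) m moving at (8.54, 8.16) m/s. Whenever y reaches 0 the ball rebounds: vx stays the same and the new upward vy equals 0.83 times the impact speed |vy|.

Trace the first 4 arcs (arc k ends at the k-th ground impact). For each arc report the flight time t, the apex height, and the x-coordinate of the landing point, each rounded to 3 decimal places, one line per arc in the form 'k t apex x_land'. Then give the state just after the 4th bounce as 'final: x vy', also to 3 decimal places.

1 2.766 19.009 23.620
2 3.237 13.095 51.262
3 2.686 9.021 74.204
4 2.230 6.215 93.247
final: 93.247 9.254

Arc 1: start y=15.680, vy=8.160 → t=2.766, apex=19.009, x_land=23.620, impact vy=-19.498
  bounce: vy ← 0.83·19.498 = 16.184
Arc 2: start y=0.000, vy=16.184 → t=3.237, apex=13.095, x_land=51.262, impact vy=-16.184
  bounce: vy ← 0.83·16.184 = 13.432
Arc 3: start y=0.000, vy=13.432 → t=2.686, apex=9.021, x_land=74.204, impact vy=-13.432
  bounce: vy ← 0.83·13.432 = 11.149
Arc 4: start y=0.000, vy=11.149 → t=2.230, apex=6.215, x_land=93.247, impact vy=-11.149
  bounce: vy ← 0.83·11.149 = 9.254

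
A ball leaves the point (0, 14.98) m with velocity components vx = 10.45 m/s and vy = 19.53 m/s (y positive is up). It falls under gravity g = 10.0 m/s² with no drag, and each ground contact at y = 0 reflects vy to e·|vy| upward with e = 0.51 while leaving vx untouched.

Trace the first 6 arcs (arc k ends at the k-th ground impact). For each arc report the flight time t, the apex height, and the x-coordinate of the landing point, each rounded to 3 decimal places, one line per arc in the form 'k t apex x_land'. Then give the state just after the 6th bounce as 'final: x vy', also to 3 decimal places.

1 4.563 34.051 47.680
2 2.662 8.857 75.496
3 1.358 2.304 89.682
4 0.692 0.599 96.917
5 0.353 0.156 100.607
6 0.180 0.041 102.489
final: 102.489 0.459

Arc 1: start y=14.980, vy=19.530 → t=4.563, apex=34.051, x_land=47.680, impact vy=-26.096
  bounce: vy ← 0.51·26.096 = 13.309
Arc 2: start y=0.000, vy=13.309 → t=2.662, apex=8.857, x_land=75.496, impact vy=-13.309
  bounce: vy ← 0.51·13.309 = 6.788
Arc 3: start y=0.000, vy=6.788 → t=1.358, apex=2.304, x_land=89.682, impact vy=-6.788
  bounce: vy ← 0.51·6.788 = 3.462
Arc 4: start y=0.000, vy=3.462 → t=0.692, apex=0.599, x_land=96.917, impact vy=-3.462
  bounce: vy ← 0.51·3.462 = 1.765
Arc 5: start y=0.000, vy=1.765 → t=0.353, apex=0.156, x_land=100.607, impact vy=-1.765
  bounce: vy ← 0.51·1.765 = 0.900
Arc 6: start y=0.000, vy=0.900 → t=0.180, apex=0.041, x_land=102.489, impact vy=-0.900
  bounce: vy ← 0.51·0.900 = 0.459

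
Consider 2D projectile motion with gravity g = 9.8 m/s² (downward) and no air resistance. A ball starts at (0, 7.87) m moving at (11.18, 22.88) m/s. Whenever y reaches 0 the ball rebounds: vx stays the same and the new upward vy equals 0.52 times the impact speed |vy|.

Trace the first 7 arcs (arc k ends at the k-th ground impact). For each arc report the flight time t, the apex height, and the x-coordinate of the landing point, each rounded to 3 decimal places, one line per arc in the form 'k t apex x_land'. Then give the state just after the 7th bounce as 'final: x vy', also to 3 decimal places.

1 4.991 34.579 55.801
2 2.763 9.350 86.689
3 1.437 2.528 102.750
4 0.747 0.684 111.102
5 0.388 0.185 115.445
6 0.202 0.050 117.704
7 0.105 0.014 118.878
final: 118.878 0.268

Arc 1: start y=7.870, vy=22.880 → t=4.991, apex=34.579, x_land=55.801, impact vy=-26.034
  bounce: vy ← 0.52·26.034 = 13.537
Arc 2: start y=0.000, vy=13.537 → t=2.763, apex=9.350, x_land=86.689, impact vy=-13.537
  bounce: vy ← 0.52·13.537 = 7.039
Arc 3: start y=0.000, vy=7.039 → t=1.437, apex=2.528, x_land=102.750, impact vy=-7.039
  bounce: vy ← 0.52·7.039 = 3.661
Arc 4: start y=0.000, vy=3.661 → t=0.747, apex=0.684, x_land=111.102, impact vy=-3.661
  bounce: vy ← 0.52·3.661 = 1.903
Arc 5: start y=0.000, vy=1.903 → t=0.388, apex=0.185, x_land=115.445, impact vy=-1.903
  bounce: vy ← 0.52·1.903 = 0.990
Arc 6: start y=0.000, vy=0.990 → t=0.202, apex=0.050, x_land=117.704, impact vy=-0.990
  bounce: vy ← 0.52·0.990 = 0.515
Arc 7: start y=0.000, vy=0.515 → t=0.105, apex=0.014, x_land=118.878, impact vy=-0.515
  bounce: vy ← 0.52·0.515 = 0.268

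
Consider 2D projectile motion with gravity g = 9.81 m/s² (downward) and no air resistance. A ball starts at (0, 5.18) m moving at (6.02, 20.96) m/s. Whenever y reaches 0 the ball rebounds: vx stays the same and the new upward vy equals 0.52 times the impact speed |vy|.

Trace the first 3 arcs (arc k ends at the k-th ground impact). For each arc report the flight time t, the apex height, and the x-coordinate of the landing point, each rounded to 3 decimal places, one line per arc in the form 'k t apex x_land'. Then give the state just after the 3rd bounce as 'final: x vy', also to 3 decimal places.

Arc 1: start y=5.180, vy=20.960 → t=4.507, apex=27.572, x_land=27.135, impact vy=-23.258
  bounce: vy ← 0.52·23.258 = 12.094
Arc 2: start y=0.000, vy=12.094 → t=2.466, apex=7.455, x_land=41.979, impact vy=-12.094
  bounce: vy ← 0.52·12.094 = 6.289
Arc 3: start y=0.000, vy=6.289 → t=1.282, apex=2.016, x_land=49.697, impact vy=-6.289
  bounce: vy ← 0.52·6.289 = 3.270

1 4.507 27.572 27.135
2 2.466 7.455 41.979
3 1.282 2.016 49.697
final: 49.697 3.270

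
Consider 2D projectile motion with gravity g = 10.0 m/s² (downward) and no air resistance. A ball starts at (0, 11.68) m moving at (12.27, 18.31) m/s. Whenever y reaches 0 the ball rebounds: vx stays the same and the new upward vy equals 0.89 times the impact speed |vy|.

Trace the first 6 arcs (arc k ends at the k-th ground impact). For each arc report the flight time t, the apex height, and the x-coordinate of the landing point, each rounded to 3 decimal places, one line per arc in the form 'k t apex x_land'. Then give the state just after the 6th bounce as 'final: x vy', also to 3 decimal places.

1 4.216 28.443 51.731
2 4.245 22.530 103.823
3 3.778 17.846 150.184
4 3.363 14.136 191.445
5 2.993 11.197 228.168
6 2.664 8.869 260.852
final: 260.852 11.853

Arc 1: start y=11.680, vy=18.310 → t=4.216, apex=28.443, x_land=51.731, impact vy=-23.851
  bounce: vy ← 0.89·23.851 = 21.227
Arc 2: start y=0.000, vy=21.227 → t=4.245, apex=22.530, x_land=103.823, impact vy=-21.227
  bounce: vy ← 0.89·21.227 = 18.892
Arc 3: start y=0.000, vy=18.892 → t=3.778, apex=17.846, x_land=150.184, impact vy=-18.892
  bounce: vy ← 0.89·18.892 = 16.814
Arc 4: start y=0.000, vy=16.814 → t=3.363, apex=14.136, x_land=191.445, impact vy=-16.814
  bounce: vy ← 0.89·16.814 = 14.964
Arc 5: start y=0.000, vy=14.964 → t=2.993, apex=11.197, x_land=228.168, impact vy=-14.964
  bounce: vy ← 0.89·14.964 = 13.318
Arc 6: start y=0.000, vy=13.318 → t=2.664, apex=8.869, x_land=260.852, impact vy=-13.318
  bounce: vy ← 0.89·13.318 = 11.853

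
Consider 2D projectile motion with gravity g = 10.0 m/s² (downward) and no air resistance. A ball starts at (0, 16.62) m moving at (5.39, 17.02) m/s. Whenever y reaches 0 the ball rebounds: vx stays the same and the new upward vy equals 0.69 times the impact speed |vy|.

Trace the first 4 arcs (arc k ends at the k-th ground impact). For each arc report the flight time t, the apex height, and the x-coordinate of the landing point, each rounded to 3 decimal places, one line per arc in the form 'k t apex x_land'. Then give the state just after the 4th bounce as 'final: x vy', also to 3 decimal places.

1 4.196 31.104 22.617
2 3.442 14.809 41.169
3 2.375 7.050 53.970
4 1.639 3.357 62.803
final: 62.803 5.654

Arc 1: start y=16.620, vy=17.020 → t=4.196, apex=31.104, x_land=22.617, impact vy=-24.942
  bounce: vy ← 0.69·24.942 = 17.210
Arc 2: start y=0.000, vy=17.210 → t=3.442, apex=14.809, x_land=41.169, impact vy=-17.210
  bounce: vy ← 0.69·17.210 = 11.875
Arc 3: start y=0.000, vy=11.875 → t=2.375, apex=7.050, x_land=53.970, impact vy=-11.875
  bounce: vy ← 0.69·11.875 = 8.194
Arc 4: start y=0.000, vy=8.194 → t=1.639, apex=3.357, x_land=62.803, impact vy=-8.194
  bounce: vy ← 0.69·8.194 = 5.654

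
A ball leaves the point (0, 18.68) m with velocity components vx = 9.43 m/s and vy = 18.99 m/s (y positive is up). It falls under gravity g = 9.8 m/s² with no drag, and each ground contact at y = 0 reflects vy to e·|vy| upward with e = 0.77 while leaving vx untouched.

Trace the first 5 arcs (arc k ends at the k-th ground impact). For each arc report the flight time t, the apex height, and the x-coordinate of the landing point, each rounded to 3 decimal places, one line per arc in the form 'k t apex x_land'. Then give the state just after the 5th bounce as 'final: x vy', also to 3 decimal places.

1 4.689 37.079 44.213
2 4.236 21.984 84.162
3 3.262 13.034 114.922
4 2.512 7.728 138.607
5 1.934 4.582 156.845
final: 156.845 7.297

Arc 1: start y=18.680, vy=18.990 → t=4.689, apex=37.079, x_land=44.213, impact vy=-26.958
  bounce: vy ← 0.77·26.958 = 20.758
Arc 2: start y=0.000, vy=20.758 → t=4.236, apex=21.984, x_land=84.162, impact vy=-20.758
  bounce: vy ← 0.77·20.758 = 15.984
Arc 3: start y=0.000, vy=15.984 → t=3.262, apex=13.034, x_land=114.922, impact vy=-15.984
  bounce: vy ← 0.77·15.984 = 12.307
Arc 4: start y=0.000, vy=12.307 → t=2.512, apex=7.728, x_land=138.607, impact vy=-12.307
  bounce: vy ← 0.77·12.307 = 9.477
Arc 5: start y=0.000, vy=9.477 → t=1.934, apex=4.582, x_land=156.845, impact vy=-9.477
  bounce: vy ← 0.77·9.477 = 7.297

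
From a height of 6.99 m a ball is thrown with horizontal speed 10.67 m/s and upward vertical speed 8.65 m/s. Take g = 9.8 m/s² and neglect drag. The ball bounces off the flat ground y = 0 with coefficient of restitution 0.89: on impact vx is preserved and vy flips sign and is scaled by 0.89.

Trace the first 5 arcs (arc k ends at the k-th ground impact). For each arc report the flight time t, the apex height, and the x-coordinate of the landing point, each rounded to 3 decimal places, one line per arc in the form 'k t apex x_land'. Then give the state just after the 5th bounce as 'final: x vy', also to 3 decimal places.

1 2.368 10.807 25.264
2 2.644 8.561 53.471
3 2.353 6.781 78.574
4 2.094 5.371 100.917
5 1.864 4.254 120.801
final: 120.801 8.127

Arc 1: start y=6.990, vy=8.650 → t=2.368, apex=10.807, x_land=25.264, impact vy=-14.554
  bounce: vy ← 0.89·14.554 = 12.953
Arc 2: start y=0.000, vy=12.953 → t=2.644, apex=8.561, x_land=53.471, impact vy=-12.953
  bounce: vy ← 0.89·12.953 = 11.528
Arc 3: start y=0.000, vy=11.528 → t=2.353, apex=6.781, x_land=78.574, impact vy=-11.528
  bounce: vy ← 0.89·11.528 = 10.260
Arc 4: start y=0.000, vy=10.260 → t=2.094, apex=5.371, x_land=100.917, impact vy=-10.260
  bounce: vy ← 0.89·10.260 = 9.132
Arc 5: start y=0.000, vy=9.132 → t=1.864, apex=4.254, x_land=120.801, impact vy=-9.132
  bounce: vy ← 0.89·9.132 = 8.127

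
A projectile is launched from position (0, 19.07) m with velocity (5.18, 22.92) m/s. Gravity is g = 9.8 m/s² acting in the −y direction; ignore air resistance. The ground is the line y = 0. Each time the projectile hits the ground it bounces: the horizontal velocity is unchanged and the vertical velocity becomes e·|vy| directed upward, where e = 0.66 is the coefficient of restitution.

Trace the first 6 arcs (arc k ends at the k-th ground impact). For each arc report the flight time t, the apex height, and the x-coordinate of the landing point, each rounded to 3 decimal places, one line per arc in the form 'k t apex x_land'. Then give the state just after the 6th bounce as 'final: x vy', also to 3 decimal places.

Arc 1: start y=19.070, vy=22.920 → t=5.398, apex=45.872, x_land=27.964, impact vy=-29.985
  bounce: vy ← 0.66·29.985 = 19.790
Arc 2: start y=0.000, vy=19.790 → t=4.039, apex=19.982, x_land=48.885, impact vy=-19.790
  bounce: vy ← 0.66·19.790 = 13.061
Arc 3: start y=0.000, vy=13.061 → t=2.666, apex=8.704, x_land=62.693, impact vy=-13.061
  bounce: vy ← 0.66·13.061 = 8.621
Arc 4: start y=0.000, vy=8.621 → t=1.759, apex=3.792, x_land=71.806, impact vy=-8.621
  bounce: vy ← 0.66·8.621 = 5.690
Arc 5: start y=0.000, vy=5.690 → t=1.161, apex=1.652, x_land=77.821, impact vy=-5.690
  bounce: vy ← 0.66·5.690 = 3.755
Arc 6: start y=0.000, vy=3.755 → t=0.766, apex=0.719, x_land=81.790, impact vy=-3.755
  bounce: vy ← 0.66·3.755 = 2.478

1 5.398 45.872 27.964
2 4.039 19.982 48.885
3 2.666 8.704 62.693
4 1.759 3.792 71.806
5 1.161 1.652 77.821
6 0.766 0.719 81.790
final: 81.790 2.478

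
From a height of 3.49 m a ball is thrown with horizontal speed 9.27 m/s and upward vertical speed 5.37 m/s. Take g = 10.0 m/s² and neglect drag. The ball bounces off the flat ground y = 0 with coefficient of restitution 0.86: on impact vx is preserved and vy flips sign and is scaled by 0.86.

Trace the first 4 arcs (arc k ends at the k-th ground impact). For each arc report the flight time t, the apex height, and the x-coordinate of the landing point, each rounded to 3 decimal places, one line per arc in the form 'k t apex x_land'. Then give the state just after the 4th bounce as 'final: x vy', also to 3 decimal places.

Arc 1: start y=3.490, vy=5.370 → t=1.530, apex=4.932, x_land=14.185, impact vy=-9.932
  bounce: vy ← 0.86·9.932 = 8.541
Arc 2: start y=0.000, vy=8.541 → t=1.708, apex=3.648, x_land=30.020, impact vy=-8.541
  bounce: vy ← 0.86·8.541 = 7.345
Arc 3: start y=0.000, vy=7.345 → t=1.469, apex=2.698, x_land=43.638, impact vy=-7.345
  bounce: vy ← 0.86·7.345 = 6.317
Arc 4: start y=0.000, vy=6.317 → t=1.263, apex=1.995, x_land=55.350, impact vy=-6.317
  bounce: vy ← 0.86·6.317 = 5.433

1 1.530 4.932 14.185
2 1.708 3.648 30.020
3 1.469 2.698 43.638
4 1.263 1.995 55.350
final: 55.350 5.433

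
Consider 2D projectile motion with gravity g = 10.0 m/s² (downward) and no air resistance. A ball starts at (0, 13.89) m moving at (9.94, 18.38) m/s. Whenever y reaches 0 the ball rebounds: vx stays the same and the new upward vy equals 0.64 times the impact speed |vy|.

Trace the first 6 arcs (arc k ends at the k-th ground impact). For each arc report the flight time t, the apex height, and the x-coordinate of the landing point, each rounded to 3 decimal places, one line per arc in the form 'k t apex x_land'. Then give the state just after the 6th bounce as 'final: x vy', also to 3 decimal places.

1 4.319 30.781 42.933
2 3.176 12.608 74.501
3 2.033 5.164 94.705
4 1.301 2.115 107.635
5 0.833 0.866 115.911
6 0.533 0.355 121.207
final: 121.207 1.705

Arc 1: start y=13.890, vy=18.380 → t=4.319, apex=30.781, x_land=42.933, impact vy=-24.812
  bounce: vy ← 0.64·24.812 = 15.880
Arc 2: start y=0.000, vy=15.880 → t=3.176, apex=12.608, x_land=74.501, impact vy=-15.880
  bounce: vy ← 0.64·15.880 = 10.163
Arc 3: start y=0.000, vy=10.163 → t=2.033, apex=5.164, x_land=94.705, impact vy=-10.163
  bounce: vy ← 0.64·10.163 = 6.504
Arc 4: start y=0.000, vy=6.504 → t=1.301, apex=2.115, x_land=107.635, impact vy=-6.504
  bounce: vy ← 0.64·6.504 = 4.163
Arc 5: start y=0.000, vy=4.163 → t=0.833, apex=0.866, x_land=115.911, impact vy=-4.163
  bounce: vy ← 0.64·4.163 = 2.664
Arc 6: start y=0.000, vy=2.664 → t=0.533, apex=0.355, x_land=121.207, impact vy=-2.664
  bounce: vy ← 0.64·2.664 = 1.705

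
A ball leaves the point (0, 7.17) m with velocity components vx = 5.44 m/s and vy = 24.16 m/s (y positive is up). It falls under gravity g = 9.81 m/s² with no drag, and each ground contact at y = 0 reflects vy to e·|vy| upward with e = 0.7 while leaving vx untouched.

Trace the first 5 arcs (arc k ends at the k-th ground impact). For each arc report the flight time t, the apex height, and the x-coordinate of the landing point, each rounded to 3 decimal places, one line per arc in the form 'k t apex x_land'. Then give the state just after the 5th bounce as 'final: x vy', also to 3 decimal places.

1 5.206 36.921 28.323
2 3.841 18.091 49.218
3 2.689 8.865 63.844
4 1.882 4.344 74.083
5 1.317 2.128 81.249
final: 81.249 4.523

Arc 1: start y=7.170, vy=24.160 → t=5.206, apex=36.921, x_land=28.323, impact vy=-26.914
  bounce: vy ← 0.7·26.914 = 18.840
Arc 2: start y=0.000, vy=18.840 → t=3.841, apex=18.091, x_land=49.218, impact vy=-18.840
  bounce: vy ← 0.7·18.840 = 13.188
Arc 3: start y=0.000, vy=13.188 → t=2.689, apex=8.865, x_land=63.844, impact vy=-13.188
  bounce: vy ← 0.7·13.188 = 9.232
Arc 4: start y=0.000, vy=9.232 → t=1.882, apex=4.344, x_land=74.083, impact vy=-9.232
  bounce: vy ← 0.7·9.232 = 6.462
Arc 5: start y=0.000, vy=6.462 → t=1.317, apex=2.128, x_land=81.249, impact vy=-6.462
  bounce: vy ← 0.7·6.462 = 4.523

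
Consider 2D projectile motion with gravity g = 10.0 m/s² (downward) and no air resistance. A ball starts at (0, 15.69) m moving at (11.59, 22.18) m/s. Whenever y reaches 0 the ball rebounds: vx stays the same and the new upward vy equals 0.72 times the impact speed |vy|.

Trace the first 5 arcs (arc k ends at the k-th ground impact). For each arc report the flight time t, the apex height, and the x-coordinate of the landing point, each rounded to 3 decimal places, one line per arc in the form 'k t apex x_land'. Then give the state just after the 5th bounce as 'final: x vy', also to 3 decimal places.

Arc 1: start y=15.690, vy=22.180 → t=5.057, apex=40.288, x_land=58.606, impact vy=-28.386
  bounce: vy ← 0.72·28.386 = 20.438
Arc 2: start y=0.000, vy=20.438 → t=4.088, apex=20.885, x_land=105.980, impact vy=-20.438
  bounce: vy ← 0.72·20.438 = 14.715
Arc 3: start y=0.000, vy=14.715 → t=2.943, apex=10.827, x_land=140.090, impact vy=-14.715
  bounce: vy ← 0.72·14.715 = 10.595
Arc 4: start y=0.000, vy=10.595 → t=2.119, apex=5.613, x_land=164.649, impact vy=-10.595
  bounce: vy ← 0.72·10.595 = 7.628
Arc 5: start y=0.000, vy=7.628 → t=1.526, apex=2.910, x_land=182.332, impact vy=-7.628
  bounce: vy ← 0.72·7.628 = 5.492

1 5.057 40.288 58.606
2 4.088 20.885 105.980
3 2.943 10.827 140.090
4 2.119 5.613 164.649
5 1.526 2.910 182.332
final: 182.332 5.492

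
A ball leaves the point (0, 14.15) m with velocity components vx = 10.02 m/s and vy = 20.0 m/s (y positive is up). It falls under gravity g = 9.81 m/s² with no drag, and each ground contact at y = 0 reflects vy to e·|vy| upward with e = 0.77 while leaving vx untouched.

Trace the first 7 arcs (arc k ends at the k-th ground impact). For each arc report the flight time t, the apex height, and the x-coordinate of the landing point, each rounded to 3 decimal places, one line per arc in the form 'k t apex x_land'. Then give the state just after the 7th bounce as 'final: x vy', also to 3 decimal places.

Arc 1: start y=14.150, vy=20.000 → t=4.692, apex=34.537, x_land=47.017, impact vy=-26.031
  bounce: vy ← 0.77·26.031 = 20.044
Arc 2: start y=0.000, vy=20.044 → t=4.086, apex=20.477, x_land=87.963, impact vy=-20.044
  bounce: vy ← 0.77·20.044 = 15.434
Arc 3: start y=0.000, vy=15.434 → t=3.147, apex=12.141, x_land=119.491, impact vy=-15.434
  bounce: vy ← 0.77·15.434 = 11.884
Arc 4: start y=0.000, vy=11.884 → t=2.423, apex=7.198, x_land=143.768, impact vy=-11.884
  bounce: vy ← 0.77·11.884 = 9.151
Arc 5: start y=0.000, vy=9.151 → t=1.866, apex=4.268, x_land=162.462, impact vy=-9.151
  bounce: vy ← 0.77·9.151 = 7.046
Arc 6: start y=0.000, vy=7.046 → t=1.437, apex=2.530, x_land=176.855, impact vy=-7.046
  bounce: vy ← 0.77·7.046 = 5.425
Arc 7: start y=0.000, vy=5.425 → t=1.106, apex=1.500, x_land=187.939, impact vy=-5.425
  bounce: vy ← 0.77·5.425 = 4.178

1 4.692 34.537 47.017
2 4.086 20.477 87.963
3 3.147 12.141 119.491
4 2.423 7.198 143.768
5 1.866 4.268 162.462
6 1.437 2.530 176.855
7 1.106 1.500 187.939
final: 187.939 4.178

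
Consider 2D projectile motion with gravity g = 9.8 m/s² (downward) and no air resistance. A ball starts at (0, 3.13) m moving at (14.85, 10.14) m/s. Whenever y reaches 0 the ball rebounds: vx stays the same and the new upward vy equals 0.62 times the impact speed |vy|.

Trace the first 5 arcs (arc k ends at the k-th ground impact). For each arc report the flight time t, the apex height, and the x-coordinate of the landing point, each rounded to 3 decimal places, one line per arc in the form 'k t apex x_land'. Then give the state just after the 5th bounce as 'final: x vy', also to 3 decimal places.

1 2.342 8.376 34.781
2 1.621 3.220 58.855
3 1.005 1.238 73.782
4 0.623 0.476 83.036
5 0.386 0.183 88.774
final: 88.774 1.174

Arc 1: start y=3.130, vy=10.140 → t=2.342, apex=8.376, x_land=34.781, impact vy=-12.813
  bounce: vy ← 0.62·12.813 = 7.944
Arc 2: start y=0.000, vy=7.944 → t=1.621, apex=3.220, x_land=58.855, impact vy=-7.944
  bounce: vy ← 0.62·7.944 = 4.925
Arc 3: start y=0.000, vy=4.925 → t=1.005, apex=1.238, x_land=73.782, impact vy=-4.925
  bounce: vy ← 0.62·4.925 = 3.054
Arc 4: start y=0.000, vy=3.054 → t=0.623, apex=0.476, x_land=83.036, impact vy=-3.054
  bounce: vy ← 0.62·3.054 = 1.893
Arc 5: start y=0.000, vy=1.893 → t=0.386, apex=0.183, x_land=88.774, impact vy=-1.893
  bounce: vy ← 0.62·1.893 = 1.174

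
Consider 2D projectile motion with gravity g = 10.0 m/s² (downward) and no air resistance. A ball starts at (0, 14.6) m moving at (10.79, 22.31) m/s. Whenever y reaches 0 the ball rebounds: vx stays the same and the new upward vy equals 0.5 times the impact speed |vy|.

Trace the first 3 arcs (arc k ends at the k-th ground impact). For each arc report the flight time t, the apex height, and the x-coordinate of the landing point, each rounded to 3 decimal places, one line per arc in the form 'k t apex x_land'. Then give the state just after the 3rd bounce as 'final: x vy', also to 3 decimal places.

Arc 1: start y=14.600, vy=22.310 → t=5.041, apex=39.487, x_land=54.395, impact vy=-28.102
  bounce: vy ← 0.5·28.102 = 14.051
Arc 2: start y=0.000, vy=14.051 → t=2.810, apex=9.872, x_land=84.717, impact vy=-14.051
  bounce: vy ← 0.5·14.051 = 7.026
Arc 3: start y=0.000, vy=7.026 → t=1.405, apex=2.468, x_land=99.878, impact vy=-7.026
  bounce: vy ← 0.5·7.026 = 3.513

1 5.041 39.487 54.395
2 2.810 9.872 84.717
3 1.405 2.468 99.878
final: 99.878 3.513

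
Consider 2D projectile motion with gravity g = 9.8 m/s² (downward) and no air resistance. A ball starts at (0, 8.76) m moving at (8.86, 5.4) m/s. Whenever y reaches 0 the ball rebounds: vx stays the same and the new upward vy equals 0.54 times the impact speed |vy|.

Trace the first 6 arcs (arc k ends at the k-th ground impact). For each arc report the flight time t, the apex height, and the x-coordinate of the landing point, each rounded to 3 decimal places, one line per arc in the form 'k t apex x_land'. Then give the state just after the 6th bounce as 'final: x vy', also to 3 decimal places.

1 1.997 10.248 17.695
2 1.562 2.988 31.533
3 0.843 0.871 39.006
4 0.455 0.254 43.041
5 0.246 0.074 45.220
6 0.133 0.022 46.396
final: 46.396 0.351

Arc 1: start y=8.760, vy=5.400 → t=1.997, apex=10.248, x_land=17.695, impact vy=-14.172
  bounce: vy ← 0.54·14.172 = 7.653
Arc 2: start y=0.000, vy=7.653 → t=1.562, apex=2.988, x_land=31.533, impact vy=-7.653
  bounce: vy ← 0.54·7.653 = 4.133
Arc 3: start y=0.000, vy=4.133 → t=0.843, apex=0.871, x_land=39.006, impact vy=-4.133
  bounce: vy ← 0.54·4.133 = 2.232
Arc 4: start y=0.000, vy=2.232 → t=0.455, apex=0.254, x_land=43.041, impact vy=-2.232
  bounce: vy ← 0.54·2.232 = 1.205
Arc 5: start y=0.000, vy=1.205 → t=0.246, apex=0.074, x_land=45.220, impact vy=-1.205
  bounce: vy ← 0.54·1.205 = 0.651
Arc 6: start y=0.000, vy=0.651 → t=0.133, apex=0.022, x_land=46.396, impact vy=-0.651
  bounce: vy ← 0.54·0.651 = 0.351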